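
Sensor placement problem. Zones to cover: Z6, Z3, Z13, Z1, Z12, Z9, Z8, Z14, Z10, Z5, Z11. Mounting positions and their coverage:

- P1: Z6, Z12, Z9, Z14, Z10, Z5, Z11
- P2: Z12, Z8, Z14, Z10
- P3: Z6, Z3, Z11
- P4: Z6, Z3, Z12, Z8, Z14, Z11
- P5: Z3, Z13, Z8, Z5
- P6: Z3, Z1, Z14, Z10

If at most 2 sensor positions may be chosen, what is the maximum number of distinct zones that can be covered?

Choosing P1, P5 covers {Z6, Z3, Z13, Z12, Z9, Z8, Z14, Z10, Z5, Z11} — 10 zones.
No choice of 2 sensor positions does better; here Z1 is left uncovered.

10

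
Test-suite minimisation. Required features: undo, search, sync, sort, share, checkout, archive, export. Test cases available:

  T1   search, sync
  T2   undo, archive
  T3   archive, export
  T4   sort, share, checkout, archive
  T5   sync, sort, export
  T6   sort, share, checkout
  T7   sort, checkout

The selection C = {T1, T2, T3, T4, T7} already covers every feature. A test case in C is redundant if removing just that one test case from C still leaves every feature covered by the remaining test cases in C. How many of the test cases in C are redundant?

1

Drop T1: search, sync uncovered — not redundant.
Drop T2: undo uncovered — not redundant.
Drop T3: export uncovered — not redundant.
Drop T4: share uncovered — not redundant.
Drop T7: the rest still cover every feature — redundant.
1 redundant: T7.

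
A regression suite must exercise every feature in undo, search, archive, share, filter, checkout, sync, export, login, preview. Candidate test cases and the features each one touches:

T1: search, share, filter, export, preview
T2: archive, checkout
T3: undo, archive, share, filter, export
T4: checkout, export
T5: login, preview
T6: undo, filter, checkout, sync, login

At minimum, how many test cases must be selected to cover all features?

3

T1, T2, T6 together cover {undo, search, archive, share, filter, checkout, sync, export, login, preview} — every feature.
No 2 of the 6 test cases cover everything (all 15 pairs fall short), so 3 is minimum.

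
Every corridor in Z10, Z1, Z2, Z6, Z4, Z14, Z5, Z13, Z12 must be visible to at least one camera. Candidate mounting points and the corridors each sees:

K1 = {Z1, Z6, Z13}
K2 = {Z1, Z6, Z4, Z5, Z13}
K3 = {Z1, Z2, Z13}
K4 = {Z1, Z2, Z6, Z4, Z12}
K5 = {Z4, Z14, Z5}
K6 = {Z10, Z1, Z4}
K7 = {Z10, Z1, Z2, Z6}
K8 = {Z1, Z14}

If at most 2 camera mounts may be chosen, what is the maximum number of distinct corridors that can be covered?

7

Choosing K2, K4 covers {Z1, Z2, Z6, Z4, Z5, Z13, Z12} — 7 corridors.
No choice of 2 camera mounts does better; here Z10, Z14 are left uncovered.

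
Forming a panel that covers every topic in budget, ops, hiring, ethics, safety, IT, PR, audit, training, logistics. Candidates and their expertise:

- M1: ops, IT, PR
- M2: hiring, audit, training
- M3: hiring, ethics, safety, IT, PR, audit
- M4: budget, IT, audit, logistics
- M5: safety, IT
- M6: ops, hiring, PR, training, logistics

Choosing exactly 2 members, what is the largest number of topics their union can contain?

9

Choosing M3, M6 covers {ops, hiring, ethics, safety, IT, PR, audit, training, logistics} — 9 topics.
No choice of 2 members does better; here budget is left uncovered.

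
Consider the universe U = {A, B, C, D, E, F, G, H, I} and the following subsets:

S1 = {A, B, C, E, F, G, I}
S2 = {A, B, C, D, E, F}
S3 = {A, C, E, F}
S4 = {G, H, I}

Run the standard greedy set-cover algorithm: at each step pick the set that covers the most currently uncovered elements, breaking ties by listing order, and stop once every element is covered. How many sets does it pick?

3

Pick 1: S1 covers 7 new elements (A, B, C, E, F, G, I).
Pick 2: S2 covers 1 new elements (D).
Pick 3: S4 covers 1 new elements (H).
Greedy uses 3 sets. (The true minimum is 2.)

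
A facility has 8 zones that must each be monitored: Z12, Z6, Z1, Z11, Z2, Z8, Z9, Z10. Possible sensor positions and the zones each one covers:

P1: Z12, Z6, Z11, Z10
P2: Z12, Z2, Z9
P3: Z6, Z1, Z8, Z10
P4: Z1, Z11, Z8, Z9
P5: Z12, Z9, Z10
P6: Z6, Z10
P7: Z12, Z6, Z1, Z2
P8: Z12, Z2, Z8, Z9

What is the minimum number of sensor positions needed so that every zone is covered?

P1, P2, P3 together cover {Z12, Z6, Z1, Z11, Z2, Z8, Z9, Z10} — every zone.
No 2 of the 8 sensor positions cover everything (all 28 pairs fall short), so 3 is minimum.

3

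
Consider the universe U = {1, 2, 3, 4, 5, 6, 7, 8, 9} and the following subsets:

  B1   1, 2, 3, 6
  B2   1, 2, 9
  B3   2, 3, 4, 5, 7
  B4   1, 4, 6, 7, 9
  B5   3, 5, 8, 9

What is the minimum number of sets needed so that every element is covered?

B1, B3, B5 together cover {1, 2, 3, 4, 5, 6, 7, 8, 9} — every element.
No 2 of the 5 sets cover everything (all 10 pairs fall short), so 3 is minimum.

3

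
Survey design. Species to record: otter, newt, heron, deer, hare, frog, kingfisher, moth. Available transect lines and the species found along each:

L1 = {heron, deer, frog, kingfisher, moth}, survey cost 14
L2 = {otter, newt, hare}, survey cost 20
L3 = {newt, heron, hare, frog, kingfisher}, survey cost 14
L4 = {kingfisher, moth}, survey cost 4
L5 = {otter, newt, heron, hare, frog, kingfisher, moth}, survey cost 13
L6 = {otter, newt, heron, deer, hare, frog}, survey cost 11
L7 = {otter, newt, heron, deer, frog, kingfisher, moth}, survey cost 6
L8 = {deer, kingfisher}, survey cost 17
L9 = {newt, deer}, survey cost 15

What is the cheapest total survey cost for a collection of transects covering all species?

L4, L6 cover every species at survey cost 4 + 11 = 15.
Any cover uses at least 2 transects; among all covering selections none totals below 15.

15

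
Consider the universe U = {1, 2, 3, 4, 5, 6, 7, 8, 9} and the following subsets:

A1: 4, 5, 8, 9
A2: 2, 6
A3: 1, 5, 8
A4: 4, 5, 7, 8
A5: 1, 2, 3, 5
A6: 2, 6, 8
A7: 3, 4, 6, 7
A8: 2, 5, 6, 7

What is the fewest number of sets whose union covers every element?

A1, A5, A7 together cover {1, 2, 3, 4, 5, 6, 7, 8, 9} — every element.
No 2 of the 8 sets cover everything (all 28 pairs fall short), so 3 is minimum.

3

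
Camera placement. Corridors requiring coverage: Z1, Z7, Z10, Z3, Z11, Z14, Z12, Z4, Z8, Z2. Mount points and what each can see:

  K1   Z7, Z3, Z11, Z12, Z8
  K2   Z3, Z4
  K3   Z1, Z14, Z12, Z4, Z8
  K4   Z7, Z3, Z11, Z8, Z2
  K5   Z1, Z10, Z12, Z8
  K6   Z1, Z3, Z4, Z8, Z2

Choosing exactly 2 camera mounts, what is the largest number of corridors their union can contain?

9

Choosing K3, K4 covers {Z1, Z7, Z3, Z11, Z14, Z12, Z4, Z8, Z2} — 9 corridors.
No choice of 2 camera mounts does better; here Z10 is left uncovered.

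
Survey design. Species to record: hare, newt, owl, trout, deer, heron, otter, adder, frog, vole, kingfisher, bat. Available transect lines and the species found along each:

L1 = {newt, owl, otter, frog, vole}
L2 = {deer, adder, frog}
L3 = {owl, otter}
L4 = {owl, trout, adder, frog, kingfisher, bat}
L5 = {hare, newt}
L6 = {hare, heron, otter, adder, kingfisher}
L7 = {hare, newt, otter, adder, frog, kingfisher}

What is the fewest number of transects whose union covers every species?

4

L1, L2, L4, L6 together cover {hare, newt, owl, trout, deer, heron, otter, adder, frog, vole, kingfisher, bat} — every species.
No 3 of the 7 transects cover everything (all 35 triples fall short), so 4 is minimum.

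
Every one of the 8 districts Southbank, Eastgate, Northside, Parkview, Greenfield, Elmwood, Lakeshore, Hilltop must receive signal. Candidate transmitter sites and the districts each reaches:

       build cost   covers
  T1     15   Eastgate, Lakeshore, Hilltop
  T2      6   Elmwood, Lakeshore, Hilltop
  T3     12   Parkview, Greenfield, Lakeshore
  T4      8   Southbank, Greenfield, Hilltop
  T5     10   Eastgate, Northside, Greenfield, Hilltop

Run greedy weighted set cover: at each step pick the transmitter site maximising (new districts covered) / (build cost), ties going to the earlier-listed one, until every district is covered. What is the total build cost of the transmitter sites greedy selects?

36

Pick 1: T2 adds 3 new (Elmwood, Lakeshore, Hilltop) at build cost 6 (ratio 3/6).
Pick 2: T5 adds 3 new (Eastgate, Northside, Greenfield) at build cost 10 (ratio 3/10).
Pick 3: T4 adds 1 new (Southbank) at build cost 8 (ratio 1/8).
Pick 4: T3 adds 1 new (Parkview) at build cost 12 (ratio 1/12).
Greedy total build cost: 6 + 10 + 8 + 12 = 36.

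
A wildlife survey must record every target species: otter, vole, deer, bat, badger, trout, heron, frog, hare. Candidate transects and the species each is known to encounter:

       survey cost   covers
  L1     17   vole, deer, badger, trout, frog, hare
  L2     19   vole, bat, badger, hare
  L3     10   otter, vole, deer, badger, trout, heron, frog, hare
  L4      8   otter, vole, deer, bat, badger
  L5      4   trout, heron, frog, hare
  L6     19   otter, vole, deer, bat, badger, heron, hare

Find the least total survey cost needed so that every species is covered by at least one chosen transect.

L4, L5 cover every species at survey cost 8 + 4 = 12.
Any cover uses at least 2 transects; among all covering selections none totals below 12.

12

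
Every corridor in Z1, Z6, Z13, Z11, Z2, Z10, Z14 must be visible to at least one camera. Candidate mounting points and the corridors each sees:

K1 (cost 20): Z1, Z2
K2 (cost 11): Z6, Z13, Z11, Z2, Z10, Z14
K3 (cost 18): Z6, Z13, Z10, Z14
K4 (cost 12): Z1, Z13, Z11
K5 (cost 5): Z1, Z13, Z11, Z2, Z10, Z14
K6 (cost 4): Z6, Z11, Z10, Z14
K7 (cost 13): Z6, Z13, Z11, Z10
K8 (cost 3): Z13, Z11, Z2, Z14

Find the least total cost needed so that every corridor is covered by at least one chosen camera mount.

9

K5, K6 cover every corridor at cost 5 + 4 = 9.
Any cover uses at least 2 camera mounts; among all covering selections none totals below 9.
Greedy by coverage-per-cost would pick K8, K6, K5 for 12 — worse than the optimum 9.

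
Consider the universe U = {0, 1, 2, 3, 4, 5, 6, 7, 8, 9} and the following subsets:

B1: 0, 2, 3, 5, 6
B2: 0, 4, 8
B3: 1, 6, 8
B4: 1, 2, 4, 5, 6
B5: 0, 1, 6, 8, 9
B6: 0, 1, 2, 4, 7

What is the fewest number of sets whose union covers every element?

B1, B5, B6 together cover {0, 1, 2, 3, 4, 5, 6, 7, 8, 9} — every element.
No 2 of the 6 sets cover everything (all 15 pairs fall short), so 3 is minimum.

3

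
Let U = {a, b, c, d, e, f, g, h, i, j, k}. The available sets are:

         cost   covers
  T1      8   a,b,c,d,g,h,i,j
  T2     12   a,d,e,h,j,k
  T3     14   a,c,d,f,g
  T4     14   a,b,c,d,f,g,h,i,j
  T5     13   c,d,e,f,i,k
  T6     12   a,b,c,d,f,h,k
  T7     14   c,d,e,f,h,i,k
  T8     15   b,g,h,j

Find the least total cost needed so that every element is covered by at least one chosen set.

21

T1, T5 cover every element at cost 8 + 13 = 21.
Any cover uses at least 2 sets; among all covering selections none totals below 21.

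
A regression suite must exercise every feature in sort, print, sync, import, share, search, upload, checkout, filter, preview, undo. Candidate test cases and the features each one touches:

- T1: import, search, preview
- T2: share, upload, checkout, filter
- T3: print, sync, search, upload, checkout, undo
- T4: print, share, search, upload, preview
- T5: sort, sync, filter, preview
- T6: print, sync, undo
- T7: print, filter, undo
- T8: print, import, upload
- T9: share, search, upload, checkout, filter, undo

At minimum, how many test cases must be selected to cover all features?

T5, T8, T9 together cover {sort, print, sync, import, share, search, upload, checkout, filter, preview, undo} — every feature.
No 2 of the 9 test cases cover everything (all 36 pairs fall short), so 3 is minimum.

3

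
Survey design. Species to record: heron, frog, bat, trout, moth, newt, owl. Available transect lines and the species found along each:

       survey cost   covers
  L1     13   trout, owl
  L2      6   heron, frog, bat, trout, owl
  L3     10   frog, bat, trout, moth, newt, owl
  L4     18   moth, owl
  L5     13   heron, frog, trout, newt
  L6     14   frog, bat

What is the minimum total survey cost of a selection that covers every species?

L2, L3 cover every species at survey cost 6 + 10 = 16.
Any cover uses at least 2 transects; among all covering selections none totals below 16.

16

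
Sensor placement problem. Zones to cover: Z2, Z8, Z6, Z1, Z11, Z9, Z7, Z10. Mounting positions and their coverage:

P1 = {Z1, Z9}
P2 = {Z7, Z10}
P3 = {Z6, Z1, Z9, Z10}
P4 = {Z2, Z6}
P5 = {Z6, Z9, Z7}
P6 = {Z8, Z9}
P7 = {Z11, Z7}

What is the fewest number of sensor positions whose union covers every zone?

P3, P4, P6, P7 together cover {Z2, Z8, Z6, Z1, Z11, Z9, Z7, Z10} — every zone.
No 3 of the 7 sensor positions cover everything (all 35 triples fall short), so 4 is minimum.

4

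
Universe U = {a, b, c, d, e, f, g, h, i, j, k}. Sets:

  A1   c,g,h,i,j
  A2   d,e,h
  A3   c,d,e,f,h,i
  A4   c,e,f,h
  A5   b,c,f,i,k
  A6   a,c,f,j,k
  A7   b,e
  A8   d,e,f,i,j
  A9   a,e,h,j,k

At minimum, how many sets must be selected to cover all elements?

4

A1, A2, A5, A6 together cover {a, b, c, d, e, f, g, h, i, j, k} — every element.
No 3 of the 9 sets cover everything (all 84 triples fall short), so 4 is minimum.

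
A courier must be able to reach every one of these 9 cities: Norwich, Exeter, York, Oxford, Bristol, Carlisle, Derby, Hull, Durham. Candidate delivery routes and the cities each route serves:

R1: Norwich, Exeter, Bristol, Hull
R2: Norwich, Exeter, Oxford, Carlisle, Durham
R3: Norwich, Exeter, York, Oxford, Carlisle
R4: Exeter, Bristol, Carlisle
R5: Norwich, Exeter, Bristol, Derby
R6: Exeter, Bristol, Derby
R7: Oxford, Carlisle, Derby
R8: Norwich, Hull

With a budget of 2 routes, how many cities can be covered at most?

7

Choosing R1, R2 covers {Norwich, Exeter, Oxford, Bristol, Carlisle, Hull, Durham} — 7 cities.
No choice of 2 routes does better; here York, Derby are left uncovered.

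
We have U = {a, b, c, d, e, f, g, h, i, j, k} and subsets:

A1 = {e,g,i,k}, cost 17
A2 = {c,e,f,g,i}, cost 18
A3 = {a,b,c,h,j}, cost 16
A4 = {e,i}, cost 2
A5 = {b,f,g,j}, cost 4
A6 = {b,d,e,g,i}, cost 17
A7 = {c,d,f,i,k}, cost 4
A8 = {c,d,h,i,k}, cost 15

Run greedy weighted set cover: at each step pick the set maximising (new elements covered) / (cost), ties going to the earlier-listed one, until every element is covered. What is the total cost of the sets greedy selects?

26

Pick 1: A7 adds 5 new (c, d, f, i, k) at cost 4 (ratio 5/4).
Pick 2: A5 adds 3 new (b, g, j) at cost 4 (ratio 3/4).
Pick 3: A4 adds 1 new (e) at cost 2 (ratio 1/2).
Pick 4: A3 adds 2 new (a, h) at cost 16 (ratio 2/16).
Greedy total cost: 4 + 4 + 2 + 16 = 26.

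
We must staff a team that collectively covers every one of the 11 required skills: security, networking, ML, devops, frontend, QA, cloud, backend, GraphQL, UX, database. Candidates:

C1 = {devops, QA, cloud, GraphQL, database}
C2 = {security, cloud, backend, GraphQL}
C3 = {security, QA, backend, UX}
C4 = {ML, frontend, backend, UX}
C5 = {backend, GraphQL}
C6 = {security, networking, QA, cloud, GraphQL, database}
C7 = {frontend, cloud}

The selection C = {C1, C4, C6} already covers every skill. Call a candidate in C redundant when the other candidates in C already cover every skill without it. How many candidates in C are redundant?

Drop C1: devops uncovered — not redundant.
Drop C4: ML, frontend, backend, UX uncovered — not redundant.
Drop C6: security, networking uncovered — not redundant.
None of the candidates in C is redundant.

0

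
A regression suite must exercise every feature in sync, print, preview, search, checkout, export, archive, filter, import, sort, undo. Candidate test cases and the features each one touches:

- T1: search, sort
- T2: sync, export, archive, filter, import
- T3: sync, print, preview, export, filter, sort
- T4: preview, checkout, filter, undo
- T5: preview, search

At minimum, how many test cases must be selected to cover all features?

4

T1, T2, T3, T4 together cover {sync, print, preview, search, checkout, export, archive, filter, import, sort, undo} — every feature.
No 3 of the 5 test cases cover everything (all 10 triples fall short), so 4 is minimum.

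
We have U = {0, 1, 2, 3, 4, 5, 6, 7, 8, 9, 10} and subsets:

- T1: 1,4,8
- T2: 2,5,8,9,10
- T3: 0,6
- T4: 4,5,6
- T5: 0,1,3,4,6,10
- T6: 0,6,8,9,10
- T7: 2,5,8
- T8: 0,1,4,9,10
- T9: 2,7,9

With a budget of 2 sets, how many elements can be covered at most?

10

Choosing T2, T5 covers {0, 1, 2, 3, 4, 5, 6, 8, 9, 10} — 10 elements.
No choice of 2 sets does better; here 7 is left uncovered.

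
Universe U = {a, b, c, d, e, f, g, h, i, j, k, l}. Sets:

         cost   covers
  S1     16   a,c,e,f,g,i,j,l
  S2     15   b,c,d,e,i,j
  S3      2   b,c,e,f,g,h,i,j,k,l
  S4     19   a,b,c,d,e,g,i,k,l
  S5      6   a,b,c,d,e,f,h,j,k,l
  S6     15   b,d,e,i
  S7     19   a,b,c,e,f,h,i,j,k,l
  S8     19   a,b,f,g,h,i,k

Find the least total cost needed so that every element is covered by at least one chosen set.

S3, S5 cover every element at cost 2 + 6 = 8.
Any cover uses at least 2 sets; among all covering selections none totals below 8.

8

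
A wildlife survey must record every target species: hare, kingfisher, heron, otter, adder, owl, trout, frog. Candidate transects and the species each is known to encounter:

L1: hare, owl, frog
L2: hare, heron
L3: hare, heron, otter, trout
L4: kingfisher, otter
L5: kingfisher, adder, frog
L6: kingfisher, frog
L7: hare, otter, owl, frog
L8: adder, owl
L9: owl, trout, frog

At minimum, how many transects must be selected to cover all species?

L1, L3, L5 together cover {hare, kingfisher, heron, otter, adder, owl, trout, frog} — every species.
No 2 of the 9 transects cover everything (all 36 pairs fall short), so 3 is minimum.

3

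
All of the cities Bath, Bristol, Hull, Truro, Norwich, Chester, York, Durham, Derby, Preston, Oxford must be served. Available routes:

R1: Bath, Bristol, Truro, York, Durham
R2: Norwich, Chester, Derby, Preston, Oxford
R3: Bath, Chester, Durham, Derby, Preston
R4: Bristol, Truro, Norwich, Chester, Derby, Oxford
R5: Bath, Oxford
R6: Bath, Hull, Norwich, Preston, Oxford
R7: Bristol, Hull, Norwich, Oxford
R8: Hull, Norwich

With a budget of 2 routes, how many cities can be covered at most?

10

Choosing R1, R2 covers {Bath, Bristol, Truro, Norwich, Chester, York, Durham, Derby, Preston, Oxford} — 10 cities.
No choice of 2 routes does better; here Hull is left uncovered.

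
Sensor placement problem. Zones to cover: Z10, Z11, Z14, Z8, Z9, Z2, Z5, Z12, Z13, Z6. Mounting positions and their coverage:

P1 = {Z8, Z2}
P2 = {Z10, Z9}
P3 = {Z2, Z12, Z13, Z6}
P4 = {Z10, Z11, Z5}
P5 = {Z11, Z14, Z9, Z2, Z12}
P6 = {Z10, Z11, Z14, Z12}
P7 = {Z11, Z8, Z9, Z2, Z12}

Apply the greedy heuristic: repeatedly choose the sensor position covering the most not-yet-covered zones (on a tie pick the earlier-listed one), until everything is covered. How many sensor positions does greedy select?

4

Pick 1: P5 covers 5 new zones (Z11, Z14, Z9, Z2, Z12).
Pick 2: P3 covers 2 new zones (Z13, Z6).
Pick 3: P4 covers 2 new zones (Z10, Z5).
Pick 4: P1 covers 1 new zones (Z8).
Greedy uses 4 sensor positions.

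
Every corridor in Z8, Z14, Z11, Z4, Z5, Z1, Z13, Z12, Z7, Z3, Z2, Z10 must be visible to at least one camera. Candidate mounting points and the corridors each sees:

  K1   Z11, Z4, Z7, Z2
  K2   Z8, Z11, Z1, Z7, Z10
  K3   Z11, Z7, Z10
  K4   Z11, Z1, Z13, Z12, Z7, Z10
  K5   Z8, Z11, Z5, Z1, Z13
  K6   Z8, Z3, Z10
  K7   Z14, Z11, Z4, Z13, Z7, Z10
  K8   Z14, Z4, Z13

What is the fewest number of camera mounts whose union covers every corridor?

K1, K4, K5, K6, K7 together cover {Z8, Z14, Z11, Z4, Z5, Z1, Z13, Z12, Z7, Z3, Z2, Z10} — every corridor.
No 4 of the 8 camera mounts cover everything (all 70 size-4 selections fall short), so 5 is minimum.

5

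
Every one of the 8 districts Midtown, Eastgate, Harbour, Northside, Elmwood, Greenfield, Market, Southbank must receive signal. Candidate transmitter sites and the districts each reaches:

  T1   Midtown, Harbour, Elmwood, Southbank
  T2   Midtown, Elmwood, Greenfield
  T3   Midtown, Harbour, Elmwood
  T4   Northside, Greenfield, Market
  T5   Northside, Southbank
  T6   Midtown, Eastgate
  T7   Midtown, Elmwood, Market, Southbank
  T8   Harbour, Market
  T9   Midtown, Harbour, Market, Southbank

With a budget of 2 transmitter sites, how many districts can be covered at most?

7

Choosing T1, T4 covers {Midtown, Harbour, Northside, Elmwood, Greenfield, Market, Southbank} — 7 districts.
No choice of 2 transmitter sites does better; here Eastgate is left uncovered.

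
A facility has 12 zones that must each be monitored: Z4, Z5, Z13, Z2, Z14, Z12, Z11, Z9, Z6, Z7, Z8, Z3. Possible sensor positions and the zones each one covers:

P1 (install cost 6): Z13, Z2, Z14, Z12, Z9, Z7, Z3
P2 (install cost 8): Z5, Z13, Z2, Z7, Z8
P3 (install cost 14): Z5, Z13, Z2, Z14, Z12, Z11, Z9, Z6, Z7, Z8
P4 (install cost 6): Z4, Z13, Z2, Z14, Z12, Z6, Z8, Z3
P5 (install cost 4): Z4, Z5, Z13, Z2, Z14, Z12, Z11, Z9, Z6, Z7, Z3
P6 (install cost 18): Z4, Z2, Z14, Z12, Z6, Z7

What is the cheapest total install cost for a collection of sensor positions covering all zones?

P4, P5 cover every zone at install cost 6 + 4 = 10.
Any cover uses at least 2 sensor positions; among all covering selections none totals below 10.

10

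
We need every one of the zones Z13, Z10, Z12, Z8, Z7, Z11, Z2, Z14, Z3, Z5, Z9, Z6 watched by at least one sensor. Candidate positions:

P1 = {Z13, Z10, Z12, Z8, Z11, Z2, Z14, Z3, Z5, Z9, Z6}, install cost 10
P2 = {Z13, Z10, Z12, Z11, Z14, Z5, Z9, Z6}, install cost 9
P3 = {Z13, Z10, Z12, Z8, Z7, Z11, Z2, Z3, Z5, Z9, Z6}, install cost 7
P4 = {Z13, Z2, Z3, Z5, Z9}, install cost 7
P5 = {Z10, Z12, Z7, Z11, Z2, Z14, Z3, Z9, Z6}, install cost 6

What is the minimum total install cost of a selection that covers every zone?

P3, P5 cover every zone at install cost 7 + 6 = 13.
Any cover uses at least 2 sensor positions; among all covering selections none totals below 13.

13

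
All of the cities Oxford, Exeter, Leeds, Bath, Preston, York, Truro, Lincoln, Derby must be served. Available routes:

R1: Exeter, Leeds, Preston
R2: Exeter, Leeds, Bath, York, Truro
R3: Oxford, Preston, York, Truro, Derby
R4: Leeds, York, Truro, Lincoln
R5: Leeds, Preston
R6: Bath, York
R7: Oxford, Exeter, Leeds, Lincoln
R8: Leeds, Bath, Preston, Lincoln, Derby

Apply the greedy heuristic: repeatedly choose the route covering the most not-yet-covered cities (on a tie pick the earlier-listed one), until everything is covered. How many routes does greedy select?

Pick 1: R2 covers 5 new cities (Exeter, Leeds, Bath, York, Truro).
Pick 2: R3 covers 3 new cities (Oxford, Preston, Derby).
Pick 3: R4 covers 1 new cities (Lincoln).
Greedy uses 3 routes.

3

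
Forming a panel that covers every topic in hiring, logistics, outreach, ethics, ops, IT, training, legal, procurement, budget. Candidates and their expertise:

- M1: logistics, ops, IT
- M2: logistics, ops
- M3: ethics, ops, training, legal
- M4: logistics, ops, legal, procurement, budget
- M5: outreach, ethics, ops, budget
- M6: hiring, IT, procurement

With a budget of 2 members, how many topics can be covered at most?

Choosing M3, M4 covers {logistics, ethics, ops, training, legal, procurement, budget} — 7 topics.
No choice of 2 members does better; here hiring, outreach, IT are left uncovered.

7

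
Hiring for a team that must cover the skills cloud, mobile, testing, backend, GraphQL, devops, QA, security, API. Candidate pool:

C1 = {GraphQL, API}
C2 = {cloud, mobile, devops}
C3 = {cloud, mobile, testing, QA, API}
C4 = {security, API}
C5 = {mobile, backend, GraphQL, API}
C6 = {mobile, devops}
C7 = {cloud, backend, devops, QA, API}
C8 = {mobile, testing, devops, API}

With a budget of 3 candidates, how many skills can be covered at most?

Choosing C1, C3, C7 covers {cloud, mobile, testing, backend, GraphQL, devops, QA, API} — 8 skills.
No choice of 3 candidates does better; here security is left uncovered.

8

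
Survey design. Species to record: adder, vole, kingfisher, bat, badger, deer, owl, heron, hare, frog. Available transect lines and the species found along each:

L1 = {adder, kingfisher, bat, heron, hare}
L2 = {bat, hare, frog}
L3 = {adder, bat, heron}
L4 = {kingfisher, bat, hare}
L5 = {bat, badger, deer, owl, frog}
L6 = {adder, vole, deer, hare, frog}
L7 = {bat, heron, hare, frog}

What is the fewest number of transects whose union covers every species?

L1, L5, L6 together cover {adder, vole, kingfisher, bat, badger, deer, owl, heron, hare, frog} — every species.
No 2 of the 7 transects cover everything (all 21 pairs fall short), so 3 is minimum.

3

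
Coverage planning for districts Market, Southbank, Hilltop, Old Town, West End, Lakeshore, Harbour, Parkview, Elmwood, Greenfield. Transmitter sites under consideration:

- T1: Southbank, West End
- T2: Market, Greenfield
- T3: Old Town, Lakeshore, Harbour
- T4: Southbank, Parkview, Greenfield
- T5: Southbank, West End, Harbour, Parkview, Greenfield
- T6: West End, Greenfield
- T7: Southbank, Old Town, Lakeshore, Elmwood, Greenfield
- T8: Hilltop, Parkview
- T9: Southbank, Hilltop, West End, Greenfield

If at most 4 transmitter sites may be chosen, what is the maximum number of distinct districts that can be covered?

Choosing T2, T5, T7, T8 covers {Market, Southbank, Hilltop, Old Town, West End, Lakeshore, Harbour, Parkview, Elmwood, Greenfield} — 10 districts.
That is all 10 districts.

10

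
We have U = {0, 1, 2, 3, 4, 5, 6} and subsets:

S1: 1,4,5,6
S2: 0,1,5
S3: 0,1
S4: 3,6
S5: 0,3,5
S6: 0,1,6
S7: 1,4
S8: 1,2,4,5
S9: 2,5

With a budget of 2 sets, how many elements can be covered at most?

Choosing S1, S5 covers {0, 1, 3, 4, 5, 6} — 6 elements.
No choice of 2 sets does better; here 2 is left uncovered.

6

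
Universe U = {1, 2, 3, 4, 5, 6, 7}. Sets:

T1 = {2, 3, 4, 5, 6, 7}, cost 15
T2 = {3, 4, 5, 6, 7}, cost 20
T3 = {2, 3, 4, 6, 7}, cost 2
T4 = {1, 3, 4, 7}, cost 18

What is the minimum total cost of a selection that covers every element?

T1, T4 cover every element at cost 15 + 18 = 33.
Any cover uses at least 2 sets; among all covering selections none totals below 33.
Greedy by coverage-per-cost would pick T3, T1, T4 for 35 — worse than the optimum 33.

33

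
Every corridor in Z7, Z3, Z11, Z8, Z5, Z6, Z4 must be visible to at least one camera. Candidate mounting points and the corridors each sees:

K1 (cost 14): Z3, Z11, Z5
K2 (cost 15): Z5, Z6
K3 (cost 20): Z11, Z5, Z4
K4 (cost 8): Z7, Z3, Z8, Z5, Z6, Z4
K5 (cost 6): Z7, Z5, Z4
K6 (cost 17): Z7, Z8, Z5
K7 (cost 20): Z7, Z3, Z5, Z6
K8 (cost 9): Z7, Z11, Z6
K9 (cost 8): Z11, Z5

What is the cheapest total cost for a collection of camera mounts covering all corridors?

K4, K9 cover every corridor at cost 8 + 8 = 16.
Any cover uses at least 2 camera mounts; among all covering selections none totals below 16.

16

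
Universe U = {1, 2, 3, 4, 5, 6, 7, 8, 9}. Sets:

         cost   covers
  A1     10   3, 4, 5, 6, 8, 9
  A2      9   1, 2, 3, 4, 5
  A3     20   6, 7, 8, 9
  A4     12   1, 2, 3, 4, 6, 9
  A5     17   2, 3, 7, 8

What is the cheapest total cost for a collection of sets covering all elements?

29

A2, A3 cover every element at cost 9 + 20 = 29.
Any cover uses at least 2 sets; among all covering selections none totals below 29.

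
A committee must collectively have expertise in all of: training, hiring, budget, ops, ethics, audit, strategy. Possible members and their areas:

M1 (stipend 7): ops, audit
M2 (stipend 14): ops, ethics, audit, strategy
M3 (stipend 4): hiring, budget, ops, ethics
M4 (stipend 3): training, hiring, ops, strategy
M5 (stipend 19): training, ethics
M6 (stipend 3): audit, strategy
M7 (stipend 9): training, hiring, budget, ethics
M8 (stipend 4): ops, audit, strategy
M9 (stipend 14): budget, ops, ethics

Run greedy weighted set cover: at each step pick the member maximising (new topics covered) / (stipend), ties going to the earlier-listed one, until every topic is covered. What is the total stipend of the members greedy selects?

10

Pick 1: M4 adds 4 new (training, hiring, ops, strategy) at stipend 3 (ratio 4/3).
Pick 2: M3 adds 2 new (budget, ethics) at stipend 4 (ratio 2/4).
Pick 3: M6 adds 1 new (audit) at stipend 3 (ratio 1/3).
Greedy total stipend: 3 + 4 + 3 = 10.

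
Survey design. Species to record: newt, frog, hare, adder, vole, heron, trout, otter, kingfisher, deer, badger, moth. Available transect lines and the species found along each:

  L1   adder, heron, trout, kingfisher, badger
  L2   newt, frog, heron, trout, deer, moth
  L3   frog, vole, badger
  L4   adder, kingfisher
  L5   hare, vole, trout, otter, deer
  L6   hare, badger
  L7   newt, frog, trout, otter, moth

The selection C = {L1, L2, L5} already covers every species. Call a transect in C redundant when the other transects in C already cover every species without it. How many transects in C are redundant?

0

Drop L1: adder, kingfisher, badger uncovered — not redundant.
Drop L2: newt, frog, moth uncovered — not redundant.
Drop L5: hare, vole, otter uncovered — not redundant.
None of the transects in C is redundant.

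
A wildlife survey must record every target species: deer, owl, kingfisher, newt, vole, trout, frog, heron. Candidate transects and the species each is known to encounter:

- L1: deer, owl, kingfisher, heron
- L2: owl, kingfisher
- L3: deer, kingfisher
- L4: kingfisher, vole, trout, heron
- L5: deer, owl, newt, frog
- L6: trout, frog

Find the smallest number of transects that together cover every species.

2

L4, L5 together cover {deer, owl, kingfisher, newt, vole, trout, frog, heron} — every species.
No single transect contains all 8 species, so 2 is optimal.
Greedy (largest uncovered first) would take L1, L4, L5 — 3 transects — but 2 suffice.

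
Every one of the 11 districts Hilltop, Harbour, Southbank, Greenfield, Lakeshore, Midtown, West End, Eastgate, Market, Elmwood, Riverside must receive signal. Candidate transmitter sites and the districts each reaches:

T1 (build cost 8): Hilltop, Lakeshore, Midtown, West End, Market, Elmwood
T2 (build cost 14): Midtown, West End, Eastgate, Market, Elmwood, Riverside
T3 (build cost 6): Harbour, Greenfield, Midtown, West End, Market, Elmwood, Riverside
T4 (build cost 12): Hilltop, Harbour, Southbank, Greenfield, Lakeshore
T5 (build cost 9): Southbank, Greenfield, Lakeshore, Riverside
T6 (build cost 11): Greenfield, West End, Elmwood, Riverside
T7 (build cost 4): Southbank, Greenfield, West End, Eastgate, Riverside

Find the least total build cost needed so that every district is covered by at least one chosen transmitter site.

18

T1, T3, T7 cover every district at build cost 8 + 6 + 4 = 18.
Any cover uses at least 2 transmitter sites; among all covering selections none totals below 18.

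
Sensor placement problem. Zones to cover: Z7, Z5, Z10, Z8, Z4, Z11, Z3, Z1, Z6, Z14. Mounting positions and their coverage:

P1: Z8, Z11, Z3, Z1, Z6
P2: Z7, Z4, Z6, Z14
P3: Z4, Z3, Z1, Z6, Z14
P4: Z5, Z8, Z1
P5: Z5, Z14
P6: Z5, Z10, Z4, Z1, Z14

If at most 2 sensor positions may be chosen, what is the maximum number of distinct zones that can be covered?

9

Choosing P1, P6 covers {Z5, Z10, Z8, Z4, Z11, Z3, Z1, Z6, Z14} — 9 zones.
No choice of 2 sensor positions does better; here Z7 is left uncovered.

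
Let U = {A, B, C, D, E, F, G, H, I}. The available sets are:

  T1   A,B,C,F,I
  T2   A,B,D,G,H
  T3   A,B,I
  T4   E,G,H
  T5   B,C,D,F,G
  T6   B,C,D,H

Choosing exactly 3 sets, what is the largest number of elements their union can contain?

9

Choosing T1, T2, T4 covers {A, B, C, D, E, F, G, H, I} — 9 elements.
That is all 9 elements.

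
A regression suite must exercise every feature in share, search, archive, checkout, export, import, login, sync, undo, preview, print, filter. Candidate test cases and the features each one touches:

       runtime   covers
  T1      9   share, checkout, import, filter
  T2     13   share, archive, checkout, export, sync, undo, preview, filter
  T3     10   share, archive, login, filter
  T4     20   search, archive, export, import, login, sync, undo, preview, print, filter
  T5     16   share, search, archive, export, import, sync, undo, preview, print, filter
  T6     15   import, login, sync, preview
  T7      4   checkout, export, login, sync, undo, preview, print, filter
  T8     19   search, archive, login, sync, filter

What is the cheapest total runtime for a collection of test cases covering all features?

T5, T7 cover every feature at runtime 16 + 4 = 20.
Any cover uses at least 2 test cases; among all covering selections none totals below 20.

20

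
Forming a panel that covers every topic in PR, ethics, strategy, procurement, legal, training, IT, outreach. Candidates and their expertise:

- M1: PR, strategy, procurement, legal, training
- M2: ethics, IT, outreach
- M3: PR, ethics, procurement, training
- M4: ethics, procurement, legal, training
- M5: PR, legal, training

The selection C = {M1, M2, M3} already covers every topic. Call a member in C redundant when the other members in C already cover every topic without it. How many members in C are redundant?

Drop M1: strategy, legal uncovered — not redundant.
Drop M2: IT, outreach uncovered — not redundant.
Drop M3: the rest still cover every topic — redundant.
1 redundant: M3.

1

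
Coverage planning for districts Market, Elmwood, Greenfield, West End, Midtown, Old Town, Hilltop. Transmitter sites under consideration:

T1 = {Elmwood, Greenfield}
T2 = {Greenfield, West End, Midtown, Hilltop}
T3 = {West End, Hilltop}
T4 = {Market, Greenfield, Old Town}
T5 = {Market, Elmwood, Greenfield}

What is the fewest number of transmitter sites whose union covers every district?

T1, T2, T4 together cover {Market, Elmwood, Greenfield, West End, Midtown, Old Town, Hilltop} — every district.
No 2 of the 5 transmitter sites cover everything (all 10 pairs fall short), so 3 is minimum.

3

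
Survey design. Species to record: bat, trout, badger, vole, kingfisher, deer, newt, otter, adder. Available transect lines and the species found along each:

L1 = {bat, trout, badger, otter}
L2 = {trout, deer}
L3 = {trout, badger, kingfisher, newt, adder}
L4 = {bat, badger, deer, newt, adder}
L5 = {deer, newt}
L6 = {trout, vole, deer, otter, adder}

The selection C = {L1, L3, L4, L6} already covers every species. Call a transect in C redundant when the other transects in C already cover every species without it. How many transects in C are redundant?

Drop L1: the rest still cover every species — redundant.
Drop L3: kingfisher uncovered — not redundant.
Drop L4: the rest still cover every species — redundant.
Drop L6: vole uncovered — not redundant.
2 redundant: L1, L4.

2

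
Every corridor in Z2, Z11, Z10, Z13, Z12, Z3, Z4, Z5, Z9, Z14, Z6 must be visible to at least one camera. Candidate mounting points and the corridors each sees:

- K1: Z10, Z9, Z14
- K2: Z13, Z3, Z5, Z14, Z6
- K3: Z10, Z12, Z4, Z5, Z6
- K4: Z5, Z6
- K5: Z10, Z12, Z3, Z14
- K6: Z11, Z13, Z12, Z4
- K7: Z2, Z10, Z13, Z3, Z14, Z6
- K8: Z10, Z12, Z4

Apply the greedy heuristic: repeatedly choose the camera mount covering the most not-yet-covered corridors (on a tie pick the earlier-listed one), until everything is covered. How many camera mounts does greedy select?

Pick 1: K7 covers 6 new corridors (Z2, Z10, Z13, Z3, Z14, Z6).
Pick 2: K3 covers 3 new corridors (Z12, Z4, Z5).
Pick 3: K1 covers 1 new corridors (Z9).
Pick 4: K6 covers 1 new corridors (Z11).
Greedy uses 4 camera mounts.

4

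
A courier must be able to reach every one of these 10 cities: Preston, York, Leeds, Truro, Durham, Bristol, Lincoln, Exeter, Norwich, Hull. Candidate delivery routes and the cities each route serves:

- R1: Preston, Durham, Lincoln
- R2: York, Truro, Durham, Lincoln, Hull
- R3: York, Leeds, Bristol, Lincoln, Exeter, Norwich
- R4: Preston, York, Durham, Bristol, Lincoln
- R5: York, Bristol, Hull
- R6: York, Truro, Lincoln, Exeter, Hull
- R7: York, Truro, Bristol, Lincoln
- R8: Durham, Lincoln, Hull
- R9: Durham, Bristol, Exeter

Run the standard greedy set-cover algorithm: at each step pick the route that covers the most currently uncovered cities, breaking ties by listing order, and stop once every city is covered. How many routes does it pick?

Pick 1: R3 covers 6 new cities (York, Leeds, Bristol, Lincoln, Exeter, Norwich).
Pick 2: R2 covers 3 new cities (Truro, Durham, Hull).
Pick 3: R1 covers 1 new cities (Preston).
Greedy uses 3 routes.

3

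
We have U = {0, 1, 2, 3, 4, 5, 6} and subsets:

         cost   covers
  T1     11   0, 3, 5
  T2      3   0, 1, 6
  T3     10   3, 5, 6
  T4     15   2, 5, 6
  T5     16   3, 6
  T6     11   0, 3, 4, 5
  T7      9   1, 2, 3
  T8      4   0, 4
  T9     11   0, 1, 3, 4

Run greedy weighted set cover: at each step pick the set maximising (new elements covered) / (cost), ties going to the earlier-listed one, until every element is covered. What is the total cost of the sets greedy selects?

23

Pick 1: T2 adds 3 new (0, 1, 6) at cost 3 (ratio 3/3).
Pick 2: T6 adds 3 new (3, 4, 5) at cost 11 (ratio 3/11).
Pick 3: T7 adds 1 new (2) at cost 9 (ratio 1/9).
Greedy total cost: 3 + 11 + 9 = 23.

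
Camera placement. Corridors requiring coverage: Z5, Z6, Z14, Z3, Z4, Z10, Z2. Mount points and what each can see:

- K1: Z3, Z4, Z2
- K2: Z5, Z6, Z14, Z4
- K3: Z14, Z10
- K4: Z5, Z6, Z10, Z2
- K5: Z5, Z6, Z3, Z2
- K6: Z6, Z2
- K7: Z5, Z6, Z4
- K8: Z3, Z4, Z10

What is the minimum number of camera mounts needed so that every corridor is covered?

3

K1, K2, K3 together cover {Z5, Z6, Z14, Z3, Z4, Z10, Z2} — every corridor.
No 2 of the 8 camera mounts cover everything (all 28 pairs fall short), so 3 is minimum.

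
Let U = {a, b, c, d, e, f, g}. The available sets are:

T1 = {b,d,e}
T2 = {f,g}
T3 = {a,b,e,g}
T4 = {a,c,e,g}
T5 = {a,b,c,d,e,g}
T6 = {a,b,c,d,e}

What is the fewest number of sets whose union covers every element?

2

T2, T5 together cover {a, b, c, d, e, f, g} — every element.
No single set contains all 7 elements, so 2 is optimal.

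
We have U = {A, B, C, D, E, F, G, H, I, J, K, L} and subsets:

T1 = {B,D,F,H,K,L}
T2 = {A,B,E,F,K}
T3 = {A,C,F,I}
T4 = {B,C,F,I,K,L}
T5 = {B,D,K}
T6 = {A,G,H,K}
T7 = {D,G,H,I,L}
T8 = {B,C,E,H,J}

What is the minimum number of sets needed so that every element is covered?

T2, T7, T8 together cover {A, B, C, D, E, F, G, H, I, J, K, L} — every element.
No 2 of the 8 sets cover everything (all 28 pairs fall short), so 3 is minimum.
Greedy (largest uncovered first) would take T1, T3, T8, T6 — 4 sets — but 3 suffice.

3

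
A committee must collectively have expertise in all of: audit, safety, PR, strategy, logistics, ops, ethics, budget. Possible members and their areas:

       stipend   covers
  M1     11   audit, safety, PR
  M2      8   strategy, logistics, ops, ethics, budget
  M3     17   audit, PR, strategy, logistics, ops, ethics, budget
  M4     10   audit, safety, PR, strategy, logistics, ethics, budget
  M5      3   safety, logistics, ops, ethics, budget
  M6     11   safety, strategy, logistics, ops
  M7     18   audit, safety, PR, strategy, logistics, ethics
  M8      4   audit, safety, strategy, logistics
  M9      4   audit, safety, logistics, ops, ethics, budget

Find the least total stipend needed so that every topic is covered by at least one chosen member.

M4, M5 cover every topic at stipend 10 + 3 = 13.
Any cover uses at least 2 members; among all covering selections none totals below 13.
Greedy by coverage-per-stipend would pick M5, M8, M4 for 17 — worse than the optimum 13.

13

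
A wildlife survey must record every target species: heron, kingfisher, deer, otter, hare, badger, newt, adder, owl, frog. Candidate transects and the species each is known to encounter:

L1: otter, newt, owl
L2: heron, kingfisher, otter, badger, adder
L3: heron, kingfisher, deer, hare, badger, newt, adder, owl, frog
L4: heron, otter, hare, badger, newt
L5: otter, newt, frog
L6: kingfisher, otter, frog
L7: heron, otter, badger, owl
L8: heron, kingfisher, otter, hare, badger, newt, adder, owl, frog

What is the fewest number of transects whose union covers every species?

2

L1, L3 together cover {heron, kingfisher, deer, otter, hare, badger, newt, adder, owl, frog} — every species.
No single transect contains all 10 species, so 2 is optimal.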